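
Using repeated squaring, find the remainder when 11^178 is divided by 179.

1

11^1 ≡ 11 (mod 179)
11^2 ≡ 11^2 = 121 ≡ 121 (mod 179)
11^4 ≡ 121^2 = 14641 ≡ 142 (mod 179)
11^8 ≡ 142^2 = 20164 ≡ 116 (mod 179)
11^16 ≡ 116^2 = 13456 ≡ 31 (mod 179)
11^32 ≡ 31^2 = 961 ≡ 66 (mod 179)
11^64 ≡ 66^2 = 4356 ≡ 60 (mod 179)
11^128 ≡ 60^2 = 3600 ≡ 20 (mod 179)
178 = 128 + 32 + 16 + 2 in binary powers of 2.
So 11^178 ≡ 20 · 66 · 31 · 121 ≡ 1 (mod 179).
Since the result is 1, base 11 gives no evidence that 179 is composite.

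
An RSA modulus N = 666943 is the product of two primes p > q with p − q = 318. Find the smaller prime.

673

Since p = q + 318, we have 666943 = q(q + 318), so q² + 318q − 666943 = 0.
Discriminant: 318² + 4·666943 = 101124 + 2667772 = 2768896; √2768896 = 1664.
q = (−318 + 1664)/2 = 673, and p = q + 318 = 991.
Check: 673 · 991 = 666943.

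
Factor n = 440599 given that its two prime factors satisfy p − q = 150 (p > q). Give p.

Since p = q + 150, we have 440599 = q(q + 150), so q² + 150q − 440599 = 0.
Discriminant: 150² + 4·440599 = 22500 + 1762396 = 1784896; √1784896 = 1336.
q = (−150 + 1336)/2 = 593, and p = q + 150 = 743.
Check: 593 · 743 = 440599.

743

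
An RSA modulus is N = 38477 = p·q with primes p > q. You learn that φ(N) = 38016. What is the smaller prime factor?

φ(n) = (p−1)(q−1) = n − (p+q) + 1, so p + q = 38477 − 38016 + 1 = 462.
p and q are the roots of t² − 462t + 38477 = 0.
Discriminant: 462² − 4·38477 = 213444 − 153908 = 59536; √59536 = 244.
q = (462 − 244)/2 = 109, p = (462 + 244)/2 = 353.
Check: 109 · 353 = 38477.

109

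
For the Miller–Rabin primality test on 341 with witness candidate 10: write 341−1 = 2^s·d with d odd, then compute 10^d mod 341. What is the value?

341 − 1 = 340 = 2^2 · 85, so d = 85.
10^1 ≡ 10 (mod 341)
10^2 ≡ 10^2 = 100 ≡ 100 (mod 341)
10^4 ≡ 100^2 = 10000 ≡ 111 (mod 341)
10^8 ≡ 111^2 = 12321 ≡ 45 (mod 341)
10^16 ≡ 45^2 = 2025 ≡ 320 (mod 341)
10^32 ≡ 320^2 = 102400 ≡ 100 (mod 341)
10^64 ≡ 100^2 = 10000 ≡ 111 (mod 341)
85 = 64 + 16 + 4 + 1 in binary powers of 2.
So 10^85 ≡ 111 · 320 · 111 · 10 ≡ 98 (mod 341).
Squaring chain: 98 → 56; never reaches −1, so base 10 is a Miller–Rabin witness that 341 is composite.

98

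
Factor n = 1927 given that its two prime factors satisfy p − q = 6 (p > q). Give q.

Since p = q + 6, we have 1927 = q(q + 6), so q² + 6q − 1927 = 0.
Discriminant: 6² + 4·1927 = 36 + 7708 = 7744; √7744 = 88.
q = (−6 + 88)/2 = 41, and p = q + 6 = 47.
Check: 41 · 47 = 1927.

41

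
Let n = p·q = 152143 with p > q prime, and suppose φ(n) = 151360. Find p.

431

φ(n) = (p−1)(q−1) = n − (p+q) + 1, so p + q = 152143 − 151360 + 1 = 784.
p and q are the roots of t² − 784t + 152143 = 0.
Discriminant: 784² − 4·152143 = 614656 − 608572 = 6084; √6084 = 78.
q = (784 − 78)/2 = 353, p = (784 + 78)/2 = 431.
Check: 353 · 431 = 152143.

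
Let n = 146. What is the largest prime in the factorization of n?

146 = 2 · 73
73 is prime.
So 146 = 2 · 73; the largest prime factor is 73.

73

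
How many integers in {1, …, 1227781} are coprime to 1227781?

Factor: 1227781 = 47 · 151 · 173.
φ(1227781) = (47−1) · (151−1) · (173−1) = 46 · 150 · 172 = 1186800.

1186800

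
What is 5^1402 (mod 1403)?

992

5^1 ≡ 5 (mod 1403)
5^2 ≡ 5^2 = 25 ≡ 25 (mod 1403)
5^4 ≡ 25^2 = 625 ≡ 625 (mod 1403)
5^8 ≡ 625^2 = 390625 ≡ 591 (mod 1403)
5^16 ≡ 591^2 = 349281 ≡ 1337 (mod 1403)
5^32 ≡ 1337^2 = 1787569 ≡ 147 (mod 1403)
5^64 ≡ 147^2 = 21609 ≡ 564 (mod 1403)
5^128 ≡ 564^2 = 318096 ≡ 1018 (mod 1403)
5^256 ≡ 1018^2 = 1036324 ≡ 910 (mod 1403)
5^512 ≡ 910^2 = 828100 ≡ 330 (mod 1403)
5^1024 ≡ 330^2 = 108900 ≡ 869 (mod 1403)
1402 = 1024 + 256 + 64 + 32 + 16 + 8 + 2 in binary powers of 2.
So 5^1402 ≡ 869 · 910 · 564 · 147 · 1337 · 591 · 25 ≡ 992 (mod 1403).
Since 992 ≠ 1, base 5 is a Fermat witness: 1403 is composite.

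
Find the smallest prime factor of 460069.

23

460069 is odd.
Digit sum 25, not divisible by 3.
Ends in 9: not divisible by 5.
7: 460069 = 7·65724 + 1
11: 460069 = 11·41824 + 5
13: 460069 = 13·35389 + 12
17: 460069 = 17·27062 + 15
19: 460069 = 19·24214 + 3
23: 460069 = 23·20003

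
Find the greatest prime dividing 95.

19

95 = 5 · 19
19 is prime.
So 95 = 5 · 19; the largest prime factor is 19.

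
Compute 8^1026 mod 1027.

168

8^1 ≡ 8 (mod 1027)
8^2 ≡ 8^2 = 64 ≡ 64 (mod 1027)
8^4 ≡ 64^2 = 4096 ≡ 1015 (mod 1027)
8^8 ≡ 1015^2 = 1030225 ≡ 144 (mod 1027)
8^16 ≡ 144^2 = 20736 ≡ 196 (mod 1027)
8^32 ≡ 196^2 = 38416 ≡ 417 (mod 1027)
8^64 ≡ 417^2 = 173889 ≡ 326 (mod 1027)
8^128 ≡ 326^2 = 106276 ≡ 495 (mod 1027)
8^256 ≡ 495^2 = 245025 ≡ 599 (mod 1027)
8^512 ≡ 599^2 = 358801 ≡ 378 (mod 1027)
8^1024 ≡ 378^2 = 142884 ≡ 131 (mod 1027)
1026 = 1024 + 2 in binary powers of 2.
So 8^1026 ≡ 131 · 64 ≡ 168 (mod 1027).
Since 168 ≠ 1, base 8 is a Fermat witness: 1027 is composite.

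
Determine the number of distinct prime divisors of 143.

2

143 = 11 · 13
143 = 11 · 13, which has 2 distinct prime factors.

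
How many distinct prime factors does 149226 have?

6

149226 = 2 · 74613
74613 = 3 · 24871
24871 = 7 · 3553
3553 = 11 · 323
323 = 17 · 19
149226 = 2 · 3 · 7 · 11 · 17 · 19, which has 6 distinct prime factors.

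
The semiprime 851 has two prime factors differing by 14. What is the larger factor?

Since p = q + 14, we have 851 = q(q + 14), so q² + 14q − 851 = 0.
Discriminant: 14² + 4·851 = 196 + 3404 = 3600; √3600 = 60.
q = (−14 + 60)/2 = 23, and p = q + 14 = 37.
Check: 23 · 37 = 851.

37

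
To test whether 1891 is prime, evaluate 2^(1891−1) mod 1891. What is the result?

2^1 ≡ 2 (mod 1891)
2^2 ≡ 2^2 = 4 ≡ 4 (mod 1891)
2^4 ≡ 4^2 = 16 ≡ 16 (mod 1891)
2^8 ≡ 16^2 = 256 ≡ 256 (mod 1891)
2^16 ≡ 256^2 = 65536 ≡ 1242 (mod 1891)
2^32 ≡ 1242^2 = 1542564 ≡ 1399 (mod 1891)
2^64 ≡ 1399^2 = 1957201 ≡ 16 (mod 1891)
2^128 ≡ 16^2 = 256 ≡ 256 (mod 1891)
2^256 ≡ 256^2 = 65536 ≡ 1242 (mod 1891)
2^512 ≡ 1242^2 = 1542564 ≡ 1399 (mod 1891)
2^1024 ≡ 1399^2 = 1957201 ≡ 16 (mod 1891)
1890 = 1024 + 512 + 256 + 64 + 32 + 2 in binary powers of 2.
So 2^1890 ≡ 16 · 1399 · 1242 · 16 · 1399 · 4 ≡ 1768 (mod 1891).
Since 1768 ≠ 1, base 2 is a Fermat witness: 1891 is composite.

1768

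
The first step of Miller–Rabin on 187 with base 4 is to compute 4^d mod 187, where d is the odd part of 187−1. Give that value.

187 − 1 = 186 = 2^1 · 93, so d = 93.
4^1 ≡ 4 (mod 187)
4^2 ≡ 4^2 = 16 ≡ 16 (mod 187)
4^4 ≡ 16^2 = 256 ≡ 69 (mod 187)
4^8 ≡ 69^2 = 4761 ≡ 86 (mod 187)
4^16 ≡ 86^2 = 7396 ≡ 103 (mod 187)
4^32 ≡ 103^2 = 10609 ≡ 137 (mod 187)
4^64 ≡ 137^2 = 18769 ≡ 69 (mod 187)
93 = 64 + 16 + 8 + 4 + 1 in binary powers of 2.
So 4^93 ≡ 69 · 103 · 86 · 69 · 4 ≡ 174 (mod 187).
Squaring chain: 174; never reaches −1, so base 4 is a Miller–Rabin witness that 187 is composite.

174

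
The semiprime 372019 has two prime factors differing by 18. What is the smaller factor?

601

Since p = q + 18, we have 372019 = q(q + 18), so q² + 18q − 372019 = 0.
Discriminant: 18² + 4·372019 = 324 + 1488076 = 1488400; √1488400 = 1220.
q = (−18 + 1220)/2 = 601, and p = q + 18 = 619.
Check: 601 · 619 = 372019.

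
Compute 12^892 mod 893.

12^1 ≡ 12 (mod 893)
12^2 ≡ 12^2 = 144 ≡ 144 (mod 893)
12^4 ≡ 144^2 = 20736 ≡ 197 (mod 893)
12^8 ≡ 197^2 = 38809 ≡ 410 (mod 893)
12^16 ≡ 410^2 = 168100 ≡ 216 (mod 893)
12^32 ≡ 216^2 = 46656 ≡ 220 (mod 893)
12^64 ≡ 220^2 = 48400 ≡ 178 (mod 893)
12^128 ≡ 178^2 = 31684 ≡ 429 (mod 893)
12^256 ≡ 429^2 = 184041 ≡ 83 (mod 893)
12^512 ≡ 83^2 = 6889 ≡ 638 (mod 893)
892 = 512 + 256 + 64 + 32 + 16 + 8 + 4 in binary powers of 2.
So 12^892 ≡ 638 · 83 · 178 · 220 · 216 · 410 · 197 ≡ 178 (mod 893).
Since 178 ≠ 1, base 12 is a Fermat witness: 893 is composite.

178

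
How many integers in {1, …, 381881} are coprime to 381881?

Factor: 381881 = 19 · 101 · 199.
φ(381881) = (19−1) · (101−1) · (199−1) = 18 · 100 · 198 = 356400.

356400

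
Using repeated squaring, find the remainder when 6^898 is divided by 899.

6^1 ≡ 6 (mod 899)
6^2 ≡ 6^2 = 36 ≡ 36 (mod 899)
6^4 ≡ 36^2 = 1296 ≡ 397 (mod 899)
6^8 ≡ 397^2 = 157609 ≡ 284 (mod 899)
6^16 ≡ 284^2 = 80656 ≡ 645 (mod 899)
6^32 ≡ 645^2 = 416025 ≡ 687 (mod 899)
6^64 ≡ 687^2 = 471969 ≡ 893 (mod 899)
6^128 ≡ 893^2 = 797449 ≡ 36 (mod 899)
6^256 ≡ 36^2 = 1296 ≡ 397 (mod 899)
6^512 ≡ 397^2 = 157609 ≡ 284 (mod 899)
898 = 512 + 256 + 128 + 2 in binary powers of 2.
So 6^898 ≡ 284 · 397 · 36 · 36 ≡ 645 (mod 899).
Since 645 ≠ 1, base 6 is a Fermat witness: 899 is composite.

645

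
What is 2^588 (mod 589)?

163

2^1 ≡ 2 (mod 589)
2^2 ≡ 2^2 = 4 ≡ 4 (mod 589)
2^4 ≡ 4^2 = 16 ≡ 16 (mod 589)
2^8 ≡ 16^2 = 256 ≡ 256 (mod 589)
2^16 ≡ 256^2 = 65536 ≡ 157 (mod 589)
2^32 ≡ 157^2 = 24649 ≡ 500 (mod 589)
2^64 ≡ 500^2 = 250000 ≡ 264 (mod 589)
2^128 ≡ 264^2 = 69696 ≡ 194 (mod 589)
2^256 ≡ 194^2 = 37636 ≡ 529 (mod 589)
2^512 ≡ 529^2 = 279841 ≡ 66 (mod 589)
588 = 512 + 64 + 8 + 4 in binary powers of 2.
So 2^588 ≡ 66 · 264 · 256 · 16 ≡ 163 (mod 589).
Since 163 ≠ 1, base 2 is a Fermat witness: 589 is composite.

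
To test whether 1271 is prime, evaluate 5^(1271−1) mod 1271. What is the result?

5^1 ≡ 5 (mod 1271)
5^2 ≡ 5^2 = 25 ≡ 25 (mod 1271)
5^4 ≡ 25^2 = 625 ≡ 625 (mod 1271)
5^8 ≡ 625^2 = 390625 ≡ 428 (mod 1271)
5^16 ≡ 428^2 = 183184 ≡ 160 (mod 1271)
5^32 ≡ 160^2 = 25600 ≡ 180 (mod 1271)
5^64 ≡ 180^2 = 32400 ≡ 625 (mod 1271)
5^128 ≡ 625^2 = 390625 ≡ 428 (mod 1271)
5^256 ≡ 428^2 = 183184 ≡ 160 (mod 1271)
5^512 ≡ 160^2 = 25600 ≡ 180 (mod 1271)
5^1024 ≡ 180^2 = 32400 ≡ 625 (mod 1271)
1270 = 1024 + 128 + 64 + 32 + 16 + 4 + 2 in binary powers of 2.
So 5^1270 ≡ 625 · 428 · 625 · 180 · 160 · 625 · 25 ≡ 532 (mod 1271).
Since 532 ≠ 1, base 5 is a Fermat witness: 1271 is composite.

532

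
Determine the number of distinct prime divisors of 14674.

14674 = 2 · 7337
7337 = 11 · 667
667 = 23 · 29
14674 = 2 · 11 · 23 · 29, which has 4 distinct prime factors.

4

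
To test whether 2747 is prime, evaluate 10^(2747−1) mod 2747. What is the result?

1322

10^1 ≡ 10 (mod 2747)
10^2 ≡ 10^2 = 100 ≡ 100 (mod 2747)
10^4 ≡ 100^2 = 10000 ≡ 1759 (mod 2747)
10^8 ≡ 1759^2 = 3094081 ≡ 959 (mod 2747)
10^16 ≡ 959^2 = 919681 ≡ 2183 (mod 2747)
10^32 ≡ 2183^2 = 4765489 ≡ 2191 (mod 2747)
10^64 ≡ 2191^2 = 4800481 ≡ 1472 (mod 2747)
10^128 ≡ 1472^2 = 2166784 ≡ 2148 (mod 2747)
10^256 ≡ 2148^2 = 4613904 ≡ 1691 (mod 2747)
10^512 ≡ 1691^2 = 2859481 ≡ 2601 (mod 2747)
10^1024 ≡ 2601^2 = 6765201 ≡ 2087 (mod 2747)
10^2048 ≡ 2087^2 = 4355569 ≡ 1574 (mod 2747)
2746 = 2048 + 512 + 128 + 32 + 16 + 8 + 2 in binary powers of 2.
So 10^2746 ≡ 1574 · 2601 · 2148 · 2191 · 2183 · 959 · 100 ≡ 1322 (mod 2747).
Since 1322 ≠ 1, base 10 is a Fermat witness: 2747 is composite.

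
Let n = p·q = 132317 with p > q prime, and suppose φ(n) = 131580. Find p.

431

φ(n) = (p−1)(q−1) = n − (p+q) + 1, so p + q = 132317 − 131580 + 1 = 738.
p and q are the roots of t² − 738t + 132317 = 0.
Discriminant: 738² − 4·132317 = 544644 − 529268 = 15376; √15376 = 124.
q = (738 − 124)/2 = 307, p = (738 + 124)/2 = 431.
Check: 307 · 431 = 132317.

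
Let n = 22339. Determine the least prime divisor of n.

22339 is odd.
Digit sum 19, not divisible by 3.
Ends in 9: not divisible by 5.
7: 22339 = 7·3191 + 2
11: 22339 = 11·2030 + 9
13: 22339 = 13·1718 + 5
17: 22339 = 17·1314 + 1
19: 22339 = 19·1175 + 14
23: 22339 = 23·971 + 6
29: 22339 = 29·770 + 9
31: 22339 = 31·720 + 19
37: 22339 = 37·603 + 28
41: 22339 = 41·544 + 35
43: 22339 = 43·519 + 22
47: 22339 = 47·475 + 14
53: 22339 = 53·421 + 26
59: 22339 = 59·378 + 37
61: 22339 = 61·366 + 13
67: 22339 = 67·333 + 28
71: 22339 = 71·314 + 45
73: 22339 = 73·306 + 1
79: 22339 = 79·282 + 61
83: 22339 = 83·269 + 12
89: 22339 = 89·251

89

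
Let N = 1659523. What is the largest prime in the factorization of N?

67

1659523 = 17 · 97619
97619 = 31 · 3149
3149 = 47 · 67
67 is prime.
So 1659523 = 17 · 31 · 47 · 67; the largest prime factor is 67.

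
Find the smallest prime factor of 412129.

19

412129 is odd.
Digit sum 19, not divisible by 3.
Ends in 9: not divisible by 5.
7: 412129 = 7·58875 + 4
11: 412129 = 11·37466 + 3
13: 412129 = 13·31702 + 3
17: 412129 = 17·24242 + 15
19: 412129 = 19·21691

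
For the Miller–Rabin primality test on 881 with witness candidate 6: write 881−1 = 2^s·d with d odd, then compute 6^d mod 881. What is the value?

881 − 1 = 880 = 2^4 · 55, so d = 55.
6^1 ≡ 6 (mod 881)
6^2 ≡ 6^2 = 36 ≡ 36 (mod 881)
6^4 ≡ 36^2 = 1296 ≡ 415 (mod 881)
6^8 ≡ 415^2 = 172225 ≡ 430 (mod 881)
6^16 ≡ 430^2 = 184900 ≡ 771 (mod 881)
6^32 ≡ 771^2 = 594441 ≡ 647 (mod 881)
55 = 32 + 16 + 4 + 2 + 1 in binary powers of 2.
So 6^55 ≡ 647 · 771 · 415 · 36 · 6 ≡ 767 (mod 881).
Squaring chain: 767 → 662 → 387 → 880; reaches −1, so base 6 does not prove 881 composite.

767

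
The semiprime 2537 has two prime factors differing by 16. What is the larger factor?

Since p = q + 16, we have 2537 = q(q + 16), so q² + 16q − 2537 = 0.
Discriminant: 16² + 4·2537 = 256 + 10148 = 10404; √10404 = 102.
q = (−16 + 102)/2 = 43, and p = q + 16 = 59.
Check: 43 · 59 = 2537.

59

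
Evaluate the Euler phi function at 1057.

900

Factor: 1057 = 7 · 151.
φ(1057) = (7−1) · (151−1) = 6 · 150 = 900.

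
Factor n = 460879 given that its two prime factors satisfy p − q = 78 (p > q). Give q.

Since p = q + 78, we have 460879 = q(q + 78), so q² + 78q − 460879 = 0.
Discriminant: 78² + 4·460879 = 6084 + 1843516 = 1849600; √1849600 = 1360.
q = (−78 + 1360)/2 = 641, and p = q + 78 = 719.
Check: 641 · 719 = 460879.

641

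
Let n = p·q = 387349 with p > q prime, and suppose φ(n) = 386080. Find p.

761

φ(n) = (p−1)(q−1) = n − (p+q) + 1, so p + q = 387349 − 386080 + 1 = 1270.
p and q are the roots of t² − 1270t + 387349 = 0.
Discriminant: 1270² − 4·387349 = 1612900 − 1549396 = 63504; √63504 = 252.
q = (1270 − 252)/2 = 509, p = (1270 + 252)/2 = 761.
Check: 509 · 761 = 387349.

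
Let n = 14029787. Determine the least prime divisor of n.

59

14029787 is odd.
Digit sum 38, not divisible by 3.
Ends in 7: not divisible by 5.
7: 14029787 = 7·2004255 + 2
11: 14029787 = 11·1275435 + 2
13: 14029787 = 13·1079214 + 5
17: 14029787 = 17·825281 + 10
19: 14029787 = 19·738409 + 16
23: 14029787 = 23·609990 + 17
29: 14029787 = 29·483785 + 22
31: 14029787 = 31·452573 + 24
37: 14029787 = 37·379183 + 16
41: 14029787 = 41·342189 + 38
43: 14029787 = 43·326274 + 5
47: 14029787 = 47·298506 + 5
53: 14029787 = 53·264712 + 51
59: 14029787 = 59·237793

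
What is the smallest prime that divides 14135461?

71

14135461 is odd.
Digit sum 25, not divisible by 3.
Ends in 1: not divisible by 5.
7: 14135461 = 7·2019351 + 4
11: 14135461 = 11·1285041 + 10
13: 14135461 = 13·1087343 + 2
17: 14135461 = 17·831497 + 12
19: 14135461 = 19·743971 + 12
23: 14135461 = 23·614585 + 6
29: 14135461 = 29·487429 + 20
31: 14135461 = 31·455982 + 19
37: 14135461 = 37·382039 + 18
41: 14135461 = 41·344767 + 14
43: 14135461 = 43·328731 + 28
47: 14135461 = 47·300754 + 23
53: 14135461 = 53·266706 + 43
59: 14135461 = 59·239584 + 5
61: 14135461 = 61·231728 + 53
67: 14135461 = 67·210977 + 2
71: 14135461 = 71·199091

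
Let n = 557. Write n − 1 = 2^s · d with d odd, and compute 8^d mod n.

439

557 − 1 = 556 = 2^2 · 139, so d = 139.
8^1 ≡ 8 (mod 557)
8^2 ≡ 8^2 = 64 ≡ 64 (mod 557)
8^4 ≡ 64^2 = 4096 ≡ 197 (mod 557)
8^8 ≡ 197^2 = 38809 ≡ 376 (mod 557)
8^16 ≡ 376^2 = 141376 ≡ 455 (mod 557)
8^32 ≡ 455^2 = 207025 ≡ 378 (mod 557)
8^64 ≡ 378^2 = 142884 ≡ 292 (mod 557)
8^128 ≡ 292^2 = 85264 ≡ 43 (mod 557)
139 = 128 + 8 + 2 + 1 in binary powers of 2.
So 8^139 ≡ 43 · 376 · 64 · 8 ≡ 439 (mod 557).
Squaring chain: 439 → 556; reaches −1, so base 8 does not prove 557 composite.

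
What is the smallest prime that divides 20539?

20539 is odd.
Digit sum 19, not divisible by 3.
Ends in 9: not divisible by 5.
7: 20539 = 7·2934 + 1
11: 20539 = 11·1867 + 2
13: 20539 = 13·1579 + 12
17: 20539 = 17·1208 + 3
19: 20539 = 19·1081

19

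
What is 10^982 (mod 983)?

10^1 ≡ 10 (mod 983)
10^2 ≡ 10^2 = 100 ≡ 100 (mod 983)
10^4 ≡ 100^2 = 10000 ≡ 170 (mod 983)
10^8 ≡ 170^2 = 28900 ≡ 393 (mod 983)
10^16 ≡ 393^2 = 154449 ≡ 118 (mod 983)
10^32 ≡ 118^2 = 13924 ≡ 162 (mod 983)
10^64 ≡ 162^2 = 26244 ≡ 686 (mod 983)
10^128 ≡ 686^2 = 470596 ≡ 722 (mod 983)
10^256 ≡ 722^2 = 521284 ≡ 294 (mod 983)
10^512 ≡ 294^2 = 86436 ≡ 915 (mod 983)
982 = 512 + 256 + 128 + 64 + 16 + 4 + 2 in binary powers of 2.
So 10^982 ≡ 915 · 294 · 722 · 686 · 118 · 170 · 100 ≡ 1 (mod 983).
Since the result is 1, base 10 gives no evidence that 983 is composite.

1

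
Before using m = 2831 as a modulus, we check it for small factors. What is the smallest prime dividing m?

19

2831 is odd.
Digit sum 14, not divisible by 3.
Ends in 1: not divisible by 5.
7: 2831 = 7·404 + 3
11: 2831 = 11·257 + 4
13: 2831 = 13·217 + 10
17: 2831 = 17·166 + 9
19: 2831 = 19·149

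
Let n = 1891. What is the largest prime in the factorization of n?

61

1891 = 31 · 61
61 is prime.
So 1891 = 31 · 61; the largest prime factor is 61.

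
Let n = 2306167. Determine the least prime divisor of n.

2306167 is odd.
Digit sum 25, not divisible by 3.
Ends in 7: not divisible by 5.
7: 2306167 = 7·329452 + 3
11: 2306167 = 11·209651 + 6
13: 2306167 = 13·177397 + 6
17: 2306167 = 17·135656 + 15
19: 2306167 = 19·121377 + 4
23: 2306167 = 23·100268 + 3
29: 2306167 = 29·79523

29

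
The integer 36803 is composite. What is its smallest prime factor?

36803 is odd.
Digit sum 20, not divisible by 3.
Ends in 3: not divisible by 5.
7: 36803 = 7·5257 + 4
11: 36803 = 11·3345 + 8
13: 36803 = 13·2831

13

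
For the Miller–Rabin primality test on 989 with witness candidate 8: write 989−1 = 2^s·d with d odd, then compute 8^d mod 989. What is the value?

108

989 − 1 = 988 = 2^2 · 247, so d = 247.
8^1 ≡ 8 (mod 989)
8^2 ≡ 8^2 = 64 ≡ 64 (mod 989)
8^4 ≡ 64^2 = 4096 ≡ 140 (mod 989)
8^8 ≡ 140^2 = 19600 ≡ 809 (mod 989)
8^16 ≡ 809^2 = 654481 ≡ 752 (mod 989)
8^32 ≡ 752^2 = 565504 ≡ 785 (mod 989)
8^64 ≡ 785^2 = 616225 ≡ 78 (mod 989)
8^128 ≡ 78^2 = 6084 ≡ 150 (mod 989)
247 = 128 + 64 + 32 + 16 + 4 + 2 + 1 in binary powers of 2.
So 8^247 ≡ 150 · 78 · 785 · 752 · 140 · 64 · 8 ≡ 108 (mod 989).
Squaring chain: 108 → 785; never reaches −1, so base 8 is a Miller–Rabin witness that 989 is composite.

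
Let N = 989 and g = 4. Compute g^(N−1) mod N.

4^1 ≡ 4 (mod 989)
4^2 ≡ 4^2 = 16 ≡ 16 (mod 989)
4^4 ≡ 16^2 = 256 ≡ 256 (mod 989)
4^8 ≡ 256^2 = 65536 ≡ 262 (mod 989)
4^16 ≡ 262^2 = 68644 ≡ 403 (mod 989)
4^32 ≡ 403^2 = 162409 ≡ 213 (mod 989)
4^64 ≡ 213^2 = 45369 ≡ 864 (mod 989)
4^128 ≡ 864^2 = 746496 ≡ 790 (mod 989)
4^256 ≡ 790^2 = 624100 ≡ 41 (mod 989)
4^512 ≡ 41^2 = 1681 ≡ 692 (mod 989)
988 = 512 + 256 + 128 + 64 + 16 + 8 + 4 in binary powers of 2.
So 4^988 ≡ 692 · 41 · 790 · 864 · 403 · 262 · 256 ≡ 864 (mod 989).
Since 864 ≠ 1, base 4 is a Fermat witness: 989 is composite.

864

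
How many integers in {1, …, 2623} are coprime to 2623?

2520

Factor: 2623 = 43 · 61.
φ(2623) = (43−1) · (61−1) = 42 · 60 = 2520.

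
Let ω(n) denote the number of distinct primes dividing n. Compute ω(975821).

5

975821 = 7 · 139403
139403 = 11 · 12673
12673 = 19 · 667
667 = 23 · 29
975821 = 7 · 11 · 19 · 23 · 29, which has 5 distinct prime factors.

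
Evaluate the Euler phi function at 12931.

Factor: 12931 = 67 · 193.
φ(12931) = (67−1) · (193−1) = 66 · 192 = 12672.

12672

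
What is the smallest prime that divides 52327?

52327 is odd.
Digit sum 19, not divisible by 3.
Ends in 7: not divisible by 5.
7: 52327 = 7·7475 + 2
11: 52327 = 11·4757

11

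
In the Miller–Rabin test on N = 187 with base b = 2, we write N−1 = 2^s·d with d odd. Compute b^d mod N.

151

187 − 1 = 186 = 2^1 · 93, so d = 93.
2^1 ≡ 2 (mod 187)
2^2 ≡ 2^2 = 4 ≡ 4 (mod 187)
2^4 ≡ 4^2 = 16 ≡ 16 (mod 187)
2^8 ≡ 16^2 = 256 ≡ 69 (mod 187)
2^16 ≡ 69^2 = 4761 ≡ 86 (mod 187)
2^32 ≡ 86^2 = 7396 ≡ 103 (mod 187)
2^64 ≡ 103^2 = 10609 ≡ 137 (mod 187)
93 = 64 + 16 + 8 + 4 + 1 in binary powers of 2.
So 2^93 ≡ 137 · 86 · 69 · 16 · 2 ≡ 151 (mod 187).
Squaring chain: 151; never reaches −1, so base 2 is a Miller–Rabin witness that 187 is composite.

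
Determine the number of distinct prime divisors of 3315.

3315 = 3 · 1105
1105 = 5 · 221
221 = 13 · 17
3315 = 3 · 5 · 13 · 17, which has 4 distinct prime factors.

4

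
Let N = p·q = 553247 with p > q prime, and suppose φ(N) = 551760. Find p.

φ(n) = (p−1)(q−1) = n − (p+q) + 1, so p + q = 553247 − 551760 + 1 = 1488.
p and q are the roots of t² − 1488t + 553247 = 0.
Discriminant: 1488² − 4·553247 = 2214144 − 2212988 = 1156; √1156 = 34.
q = (1488 − 34)/2 = 727, p = (1488 + 34)/2 = 761.
Check: 727 · 761 = 553247.

761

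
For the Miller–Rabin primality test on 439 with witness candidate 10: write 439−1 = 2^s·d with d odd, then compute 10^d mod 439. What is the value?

1

439 − 1 = 438 = 2^1 · 219, so d = 219.
10^1 ≡ 10 (mod 439)
10^2 ≡ 10^2 = 100 ≡ 100 (mod 439)
10^4 ≡ 100^2 = 10000 ≡ 342 (mod 439)
10^8 ≡ 342^2 = 116964 ≡ 190 (mod 439)
10^16 ≡ 190^2 = 36100 ≡ 102 (mod 439)
10^32 ≡ 102^2 = 10404 ≡ 307 (mod 439)
10^64 ≡ 307^2 = 94249 ≡ 303 (mod 439)
10^128 ≡ 303^2 = 91809 ≡ 58 (mod 439)
219 = 128 + 64 + 16 + 8 + 2 + 1 in binary powers of 2.
So 10^219 ≡ 58 · 303 · 102 · 190 · 100 · 10 ≡ 1 (mod 439).
Since 10^d ≡ 1 (mod 439), base 10 does not prove 439 composite.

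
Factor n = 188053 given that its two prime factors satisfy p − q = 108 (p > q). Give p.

Since p = q + 108, we have 188053 = q(q + 108), so q² + 108q − 188053 = 0.
Discriminant: 108² + 4·188053 = 11664 + 752212 = 763876; √763876 = 874.
q = (−108 + 874)/2 = 383, and p = q + 108 = 491.
Check: 383 · 491 = 188053.

491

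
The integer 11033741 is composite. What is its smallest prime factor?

11033741 is odd.
Digit sum 20, not divisible by 3.
Ends in 1: not divisible by 5.
7: 11033741 = 7·1576248 + 5
11: 11033741 = 11·1003067 + 4
13: 11033741 = 13·848749 + 4
17: 11033741 = 17·649043 + 10
19: 11033741 = 19·580723 + 4
23: 11033741 = 23·479727 + 20
29: 11033741 = 29·380473 + 24
31: 11033741 = 31·355927 + 4
37: 11033741 = 37·298209 + 8
41: 11033741 = 41·269115 + 26
43: 11033741 = 43·256598 + 27
47: 11033741 = 47·234760 + 21
53: 11033741 = 53·208183 + 42
59: 11033741 = 59·187012 + 33
61: 11033741 = 61·180881

61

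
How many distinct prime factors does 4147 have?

4147 = 11 · 377
377 = 13 · 29
4147 = 11 · 13 · 29, which has 3 distinct prime factors.

3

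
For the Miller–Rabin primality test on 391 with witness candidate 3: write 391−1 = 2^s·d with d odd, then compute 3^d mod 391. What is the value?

391 − 1 = 390 = 2^1 · 195, so d = 195.
3^1 ≡ 3 (mod 391)
3^2 ≡ 3^2 = 9 ≡ 9 (mod 391)
3^4 ≡ 9^2 = 81 ≡ 81 (mod 391)
3^8 ≡ 81^2 = 6561 ≡ 305 (mod 391)
3^16 ≡ 305^2 = 93025 ≡ 358 (mod 391)
3^32 ≡ 358^2 = 128164 ≡ 307 (mod 391)
3^64 ≡ 307^2 = 94249 ≡ 18 (mod 391)
3^128 ≡ 18^2 = 324 ≡ 324 (mod 391)
195 = 128 + 64 + 2 + 1 in binary powers of 2.
So 3^195 ≡ 324 · 18 · 9 · 3 ≡ 282 (mod 391).
Squaring chain: 282; never reaches −1, so base 3 is a Miller–Rabin witness that 391 is composite.

282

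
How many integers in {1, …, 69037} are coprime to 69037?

62400

Factor: 69037 = 17 · 31 · 131.
φ(69037) = (17−1) · (31−1) · (131−1) = 16 · 30 · 130 = 62400.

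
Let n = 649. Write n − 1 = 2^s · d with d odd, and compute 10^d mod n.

131

649 − 1 = 648 = 2^3 · 81, so d = 81.
10^1 ≡ 10 (mod 649)
10^2 ≡ 10^2 = 100 ≡ 100 (mod 649)
10^4 ≡ 100^2 = 10000 ≡ 265 (mod 649)
10^8 ≡ 265^2 = 70225 ≡ 133 (mod 649)
10^16 ≡ 133^2 = 17689 ≡ 166 (mod 649)
10^32 ≡ 166^2 = 27556 ≡ 298 (mod 649)
10^64 ≡ 298^2 = 88804 ≡ 540 (mod 649)
81 = 64 + 16 + 1 in binary powers of 2.
So 10^81 ≡ 540 · 166 · 10 ≡ 131 (mod 649).
Squaring chain: 131 → 287 → 595; never reaches −1, so base 10 is a Miller–Rabin witness that 649 is composite.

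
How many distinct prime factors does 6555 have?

6555 = 3 · 2185
2185 = 5 · 437
437 = 19 · 23
6555 = 3 · 5 · 19 · 23, which has 4 distinct prime factors.

4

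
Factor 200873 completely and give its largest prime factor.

200873 = 37 · 5429
5429 = 61 · 89
89 is prime.
So 200873 = 37 · 61 · 89; the largest prime factor is 89.

89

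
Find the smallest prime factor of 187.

11

187 is odd.
Digit sum 16, not divisible by 3.
Ends in 7: not divisible by 5.
7: 187 = 7·26 + 5
11: 187 = 11·17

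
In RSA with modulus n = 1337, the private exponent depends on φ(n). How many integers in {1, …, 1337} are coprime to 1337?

1140

Factor: 1337 = 7 · 191.
φ(1337) = (7−1) · (191−1) = 6 · 190 = 1140.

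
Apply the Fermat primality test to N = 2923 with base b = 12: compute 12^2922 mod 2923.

12^1 ≡ 12 (mod 2923)
12^2 ≡ 12^2 = 144 ≡ 144 (mod 2923)
12^4 ≡ 144^2 = 20736 ≡ 275 (mod 2923)
12^8 ≡ 275^2 = 75625 ≡ 2550 (mod 2923)
12^16 ≡ 2550^2 = 6502500 ≡ 1748 (mod 2923)
12^32 ≡ 1748^2 = 3055504 ≡ 969 (mod 2923)
12^64 ≡ 969^2 = 938961 ≡ 678 (mod 2923)
12^128 ≡ 678^2 = 459684 ≡ 773 (mod 2923)
12^256 ≡ 773^2 = 597529 ≡ 1237 (mod 2923)
12^512 ≡ 1237^2 = 1530169 ≡ 1440 (mod 2923)
12^1024 ≡ 1440^2 = 2073600 ≡ 1193 (mod 2923)
12^2048 ≡ 1193^2 = 1423249 ≡ 2671 (mod 2923)
2922 = 2048 + 512 + 256 + 64 + 32 + 8 + 2 in binary powers of 2.
So 12^2922 ≡ 2671 · 1440 · 1237 · 678 · 969 · 2550 · 144 ≡ 2378 (mod 2923).
Since 2378 ≠ 1, base 12 is a Fermat witness: 2923 is composite.

2378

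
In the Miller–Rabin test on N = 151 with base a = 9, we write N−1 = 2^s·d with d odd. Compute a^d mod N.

151 − 1 = 150 = 2^1 · 75, so d = 75.
9^1 ≡ 9 (mod 151)
9^2 ≡ 9^2 = 81 ≡ 81 (mod 151)
9^4 ≡ 81^2 = 6561 ≡ 68 (mod 151)
9^8 ≡ 68^2 = 4624 ≡ 94 (mod 151)
9^16 ≡ 94^2 = 8836 ≡ 78 (mod 151)
9^32 ≡ 78^2 = 6084 ≡ 44 (mod 151)
9^64 ≡ 44^2 = 1936 ≡ 124 (mod 151)
75 = 64 + 8 + 2 + 1 in binary powers of 2.
So 9^75 ≡ 124 · 94 · 81 · 9 ≡ 1 (mod 151).
Since 9^d ≡ 1 (mod 151), base 9 does not prove 151 composite.

1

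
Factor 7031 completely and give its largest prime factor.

89

7031 = 79 · 89
89 is prime.
So 7031 = 79 · 89; the largest prime factor is 89.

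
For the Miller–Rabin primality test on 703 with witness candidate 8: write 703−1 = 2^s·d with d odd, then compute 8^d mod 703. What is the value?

512

703 − 1 = 702 = 2^1 · 351, so d = 351.
8^1 ≡ 8 (mod 703)
8^2 ≡ 8^2 = 64 ≡ 64 (mod 703)
8^4 ≡ 64^2 = 4096 ≡ 581 (mod 703)
8^8 ≡ 581^2 = 337561 ≡ 121 (mod 703)
8^16 ≡ 121^2 = 14641 ≡ 581 (mod 703)
8^32 ≡ 581^2 = 337561 ≡ 121 (mod 703)
8^64 ≡ 121^2 = 14641 ≡ 581 (mod 703)
8^128 ≡ 581^2 = 337561 ≡ 121 (mod 703)
8^256 ≡ 121^2 = 14641 ≡ 581 (mod 703)
351 = 256 + 64 + 16 + 8 + 4 + 2 + 1 in binary powers of 2.
So 8^351 ≡ 581 · 581 · 581 · 121 · 581 · 64 · 8 ≡ 512 (mod 703).
Squaring chain: 512; never reaches −1, so base 8 is a Miller–Rabin witness that 703 is composite.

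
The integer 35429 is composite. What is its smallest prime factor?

35429 is odd.
Digit sum 23, not divisible by 3.
Ends in 9: not divisible by 5.
7: 35429 = 7·5061 + 2
11: 35429 = 11·3220 + 9
13: 35429 = 13·2725 + 4
17: 35429 = 17·2084 + 1
19: 35429 = 19·1864 + 13
23: 35429 = 23·1540 + 9
29: 35429 = 29·1221 + 20
31: 35429 = 31·1142 + 27
37: 35429 = 37·957 + 20
41: 35429 = 41·864 + 5
43: 35429 = 43·823 + 40
47: 35429 = 47·753 + 38
53: 35429 = 53·668 + 25
59: 35429 = 59·600 + 29
61: 35429 = 61·580 + 49
67: 35429 = 67·528 + 53
71: 35429 = 71·499

71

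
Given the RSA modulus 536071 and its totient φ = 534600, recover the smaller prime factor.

φ(n) = (p−1)(q−1) = n − (p+q) + 1, so p + q = 536071 − 534600 + 1 = 1472.
p and q are the roots of t² − 1472t + 536071 = 0.
Discriminant: 1472² − 4·536071 = 2166784 − 2144284 = 22500; √22500 = 150.
q = (1472 − 150)/2 = 661, p = (1472 + 150)/2 = 811.
Check: 661 · 811 = 536071.

661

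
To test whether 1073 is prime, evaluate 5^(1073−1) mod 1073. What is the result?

5^1 ≡ 5 (mod 1073)
5^2 ≡ 5^2 = 25 ≡ 25 (mod 1073)
5^4 ≡ 25^2 = 625 ≡ 625 (mod 1073)
5^8 ≡ 625^2 = 390625 ≡ 53 (mod 1073)
5^16 ≡ 53^2 = 2809 ≡ 663 (mod 1073)
5^32 ≡ 663^2 = 439569 ≡ 712 (mod 1073)
5^64 ≡ 712^2 = 506944 ≡ 488 (mod 1073)
5^128 ≡ 488^2 = 238144 ≡ 1011 (mod 1073)
5^256 ≡ 1011^2 = 1022121 ≡ 625 (mod 1073)
5^512 ≡ 625^2 = 390625 ≡ 53 (mod 1073)
5^1024 ≡ 53^2 = 2809 ≡ 663 (mod 1073)
1072 = 1024 + 32 + 16 in binary powers of 2.
So 5^1072 ≡ 663 · 712 · 663 ≡ 488 (mod 1073).
Since 488 ≠ 1, base 5 is a Fermat witness: 1073 is composite.

488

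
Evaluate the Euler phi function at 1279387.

Factor: 1279387 = 47 · 163 · 167.
φ(1279387) = (47−1) · (163−1) · (167−1) = 46 · 162 · 166 = 1237032.

1237032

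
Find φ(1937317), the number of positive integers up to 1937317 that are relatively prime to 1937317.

Factor: 1937317 = 79 · 137 · 179.
φ(1937317) = (79−1) · (137−1) · (179−1) = 78 · 136 · 178 = 1888224.

1888224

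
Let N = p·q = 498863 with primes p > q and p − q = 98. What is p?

757

Since p = q + 98, we have 498863 = q(q + 98), so q² + 98q − 498863 = 0.
Discriminant: 98² + 4·498863 = 9604 + 1995452 = 2005056; √2005056 = 1416.
q = (−98 + 1416)/2 = 659, and p = q + 98 = 757.
Check: 659 · 757 = 498863.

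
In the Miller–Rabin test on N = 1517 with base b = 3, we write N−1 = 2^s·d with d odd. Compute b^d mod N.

1517 − 1 = 1516 = 2^2 · 379, so d = 379.
3^1 ≡ 3 (mod 1517)
3^2 ≡ 3^2 = 9 ≡ 9 (mod 1517)
3^4 ≡ 9^2 = 81 ≡ 81 (mod 1517)
3^8 ≡ 81^2 = 6561 ≡ 493 (mod 1517)
3^16 ≡ 493^2 = 243049 ≡ 329 (mod 1517)
3^32 ≡ 329^2 = 108241 ≡ 534 (mod 1517)
3^64 ≡ 534^2 = 285156 ≡ 1477 (mod 1517)
3^128 ≡ 1477^2 = 2181529 ≡ 83 (mod 1517)
3^256 ≡ 83^2 = 6889 ≡ 821 (mod 1517)
379 = 256 + 64 + 32 + 16 + 8 + 2 + 1 in binary powers of 2.
So 3^379 ≡ 821 · 1477 · 534 · 329 · 493 · 9 · 3 ≡ 1298 (mod 1517).
Squaring chain: 1298 → 934; never reaches −1, so base 3 is a Miller–Rabin witness that 1517 is composite.

1298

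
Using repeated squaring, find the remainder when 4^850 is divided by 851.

4^1 ≡ 4 (mod 851)
4^2 ≡ 4^2 = 16 ≡ 16 (mod 851)
4^4 ≡ 16^2 = 256 ≡ 256 (mod 851)
4^8 ≡ 256^2 = 65536 ≡ 9 (mod 851)
4^16 ≡ 9^2 = 81 ≡ 81 (mod 851)
4^32 ≡ 81^2 = 6561 ≡ 604 (mod 851)
4^64 ≡ 604^2 = 364816 ≡ 588 (mod 851)
4^128 ≡ 588^2 = 345744 ≡ 238 (mod 851)
4^256 ≡ 238^2 = 56644 ≡ 478 (mod 851)
4^512 ≡ 478^2 = 228484 ≡ 416 (mod 851)
850 = 512 + 256 + 64 + 16 + 2 in binary powers of 2.
So 4^850 ≡ 416 · 478 · 588 · 81 · 16 ≡ 478 (mod 851).
Since 478 ≠ 1, base 4 is a Fermat witness: 851 is composite.

478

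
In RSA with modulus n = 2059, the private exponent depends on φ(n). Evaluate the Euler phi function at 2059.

Factor: 2059 = 29 · 71.
φ(2059) = (29−1) · (71−1) = 28 · 70 = 1960.

1960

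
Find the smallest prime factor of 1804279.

1804279 is odd.
Digit sum 31, not divisible by 3.
Ends in 9: not divisible by 5.
7: 1804279 = 7·257754 + 1
11: 1804279 = 11·164025 + 4
13: 1804279 = 13·138790 + 9
17: 1804279 = 17·106134 + 1
19: 1804279 = 19·94962 + 1
23: 1804279 = 23·78446 + 21
29: 1804279 = 29·62216 + 15
31: 1804279 = 31·58202 + 17
37: 1804279 = 37·48764 + 11
41: 1804279 = 41·44006 + 33
43: 1804279 = 43·41959 + 42
47: 1804279 = 47·38388 + 43
53: 1804279 = 53·34043

53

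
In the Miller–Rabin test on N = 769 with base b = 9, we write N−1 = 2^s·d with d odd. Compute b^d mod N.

729

769 − 1 = 768 = 2^8 · 3, so d = 3.
9^1 ≡ 9 (mod 769)
9^2 ≡ 9^2 = 81 ≡ 81 (mod 769)
3 = 2 + 1 in binary powers of 2.
So 9^3 ≡ 81 · 9 ≡ 729 (mod 769).
Squaring chain: 729 → 62 → 768 → 1 → 1 → 1 → 1 → 1; reaches −1, so base 9 does not prove 769 composite.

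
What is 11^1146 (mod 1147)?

593

11^1 ≡ 11 (mod 1147)
11^2 ≡ 11^2 = 121 ≡ 121 (mod 1147)
11^4 ≡ 121^2 = 14641 ≡ 877 (mod 1147)
11^8 ≡ 877^2 = 769129 ≡ 639 (mod 1147)
11^16 ≡ 639^2 = 408321 ≡ 1136 (mod 1147)
11^32 ≡ 1136^2 = 1290496 ≡ 121 (mod 1147)
11^64 ≡ 121^2 = 14641 ≡ 877 (mod 1147)
11^128 ≡ 877^2 = 769129 ≡ 639 (mod 1147)
11^256 ≡ 639^2 = 408321 ≡ 1136 (mod 1147)
11^512 ≡ 1136^2 = 1290496 ≡ 121 (mod 1147)
11^1024 ≡ 121^2 = 14641 ≡ 877 (mod 1147)
1146 = 1024 + 64 + 32 + 16 + 8 + 2 in binary powers of 2.
So 11^1146 ≡ 877 · 877 · 121 · 1136 · 639 · 121 ≡ 593 (mod 1147).
Since 593 ≠ 1, base 11 is a Fermat witness: 1147 is composite.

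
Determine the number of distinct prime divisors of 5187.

4

5187 = 3 · 1729
1729 = 7 · 247
247 = 13 · 19
5187 = 3 · 7 · 13 · 19, which has 4 distinct prime factors.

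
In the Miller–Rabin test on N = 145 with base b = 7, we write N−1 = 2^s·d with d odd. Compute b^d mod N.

145 − 1 = 144 = 2^4 · 9, so d = 9.
7^1 ≡ 7 (mod 145)
7^2 ≡ 7^2 = 49 ≡ 49 (mod 145)
7^4 ≡ 49^2 = 2401 ≡ 81 (mod 145)
7^8 ≡ 81^2 = 6561 ≡ 36 (mod 145)
9 = 8 + 1 in binary powers of 2.
So 7^9 ≡ 36 · 7 ≡ 107 (mod 145).
Squaring chain: 107 → 139 → 36 → 136; never reaches −1, so base 7 is a Miller–Rabin witness that 145 is composite.

107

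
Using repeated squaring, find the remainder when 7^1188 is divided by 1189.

45

7^1 ≡ 7 (mod 1189)
7^2 ≡ 7^2 = 49 ≡ 49 (mod 1189)
7^4 ≡ 49^2 = 2401 ≡ 23 (mod 1189)
7^8 ≡ 23^2 = 529 ≡ 529 (mod 1189)
7^16 ≡ 529^2 = 279841 ≡ 426 (mod 1189)
7^32 ≡ 426^2 = 181476 ≡ 748 (mod 1189)
7^64 ≡ 748^2 = 559504 ≡ 674 (mod 1189)
7^128 ≡ 674^2 = 454276 ≡ 78 (mod 1189)
7^256 ≡ 78^2 = 6084 ≡ 139 (mod 1189)
7^512 ≡ 139^2 = 19321 ≡ 297 (mod 1189)
7^1024 ≡ 297^2 = 88209 ≡ 223 (mod 1189)
1188 = 1024 + 128 + 32 + 4 in binary powers of 2.
So 7^1188 ≡ 223 · 78 · 748 · 23 ≡ 45 (mod 1189).
Since 45 ≠ 1, base 7 is a Fermat witness: 1189 is composite.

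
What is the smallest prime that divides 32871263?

97

32871263 is odd.
Digit sum 32, not divisible by 3.
Ends in 3: not divisible by 5.
7: 32871263 = 7·4695894 + 5
11: 32871263 = 11·2988296 + 7
13: 32871263 = 13·2528558 + 9
17: 32871263 = 17·1933603 + 12
19: 32871263 = 19·1730066 + 9
23: 32871263 = 23·1429185 + 8
29: 32871263 = 29·1133491 + 24
31: 32871263 = 31·1060363 + 10
37: 32871263 = 37·888412 + 19
41: 32871263 = 41·801738 + 5
43: 32871263 = 43·764447 + 42
47: 32871263 = 47·699388 + 27
53: 32871263 = 53·620212 + 27
59: 32871263 = 59·557140 + 3
61: 32871263 = 61·538873 + 10
67: 32871263 = 67·490615 + 58
71: 32871263 = 71·462975 + 38
73: 32871263 = 73·450291 + 20
79: 32871263 = 79·416091 + 74
83: 32871263 = 83·396039 + 26
89: 32871263 = 89·369340 + 3
97: 32871263 = 97·338879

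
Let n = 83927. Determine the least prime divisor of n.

23

83927 is odd.
Digit sum 29, not divisible by 3.
Ends in 7: not divisible by 5.
7: 83927 = 7·11989 + 4
11: 83927 = 11·7629 + 8
13: 83927 = 13·6455 + 12
17: 83927 = 17·4936 + 15
19: 83927 = 19·4417 + 4
23: 83927 = 23·3649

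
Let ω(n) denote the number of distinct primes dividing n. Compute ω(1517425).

1517425 = 5^2 · 60697
60697 = 7 · 8671
8671 = 13 · 667
667 = 23 · 29
1517425 = 5^2 · 7 · 13 · 23 · 29, which has 5 distinct prime factors.

5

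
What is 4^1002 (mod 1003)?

169

4^1 ≡ 4 (mod 1003)
4^2 ≡ 4^2 = 16 ≡ 16 (mod 1003)
4^4 ≡ 16^2 = 256 ≡ 256 (mod 1003)
4^8 ≡ 256^2 = 65536 ≡ 341 (mod 1003)
4^16 ≡ 341^2 = 116281 ≡ 936 (mod 1003)
4^32 ≡ 936^2 = 876096 ≡ 477 (mod 1003)
4^64 ≡ 477^2 = 227529 ≡ 851 (mod 1003)
4^128 ≡ 851^2 = 724201 ≡ 35 (mod 1003)
4^256 ≡ 35^2 = 1225 ≡ 222 (mod 1003)
4^512 ≡ 222^2 = 49284 ≡ 137 (mod 1003)
1002 = 512 + 256 + 128 + 64 + 32 + 8 + 2 in binary powers of 2.
So 4^1002 ≡ 137 · 222 · 35 · 851 · 477 · 341 · 16 ≡ 169 (mod 1003).
Since 169 ≠ 1, base 4 is a Fermat witness: 1003 is composite.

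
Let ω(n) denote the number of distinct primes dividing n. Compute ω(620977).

4

620977 = 7^2 · 12673
12673 = 19 · 667
667 = 23 · 29
620977 = 7^2 · 19 · 23 · 29, which has 4 distinct prime factors.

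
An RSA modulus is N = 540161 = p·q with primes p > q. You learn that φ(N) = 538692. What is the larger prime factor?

743

φ(n) = (p−1)(q−1) = n − (p+q) + 1, so p + q = 540161 − 538692 + 1 = 1470.
p and q are the roots of t² − 1470t + 540161 = 0.
Discriminant: 1470² − 4·540161 = 2160900 − 2160644 = 256; √256 = 16.
q = (1470 − 16)/2 = 727, p = (1470 + 16)/2 = 743.
Check: 727 · 743 = 540161.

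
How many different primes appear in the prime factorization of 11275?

11275 = 5^2 · 451
451 = 11 · 41
11275 = 5^2 · 11 · 41, which has 3 distinct prime factors.

3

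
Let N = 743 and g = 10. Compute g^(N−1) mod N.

1

10^1 ≡ 10 (mod 743)
10^2 ≡ 10^2 = 100 ≡ 100 (mod 743)
10^4 ≡ 100^2 = 10000 ≡ 341 (mod 743)
10^8 ≡ 341^2 = 116281 ≡ 373 (mod 743)
10^16 ≡ 373^2 = 139129 ≡ 188 (mod 743)
10^32 ≡ 188^2 = 35344 ≡ 423 (mod 743)
10^64 ≡ 423^2 = 178929 ≡ 609 (mod 743)
10^128 ≡ 609^2 = 370881 ≡ 124 (mod 743)
10^256 ≡ 124^2 = 15376 ≡ 516 (mod 743)
10^512 ≡ 516^2 = 266256 ≡ 262 (mod 743)
742 = 512 + 128 + 64 + 32 + 4 + 2 in binary powers of 2.
So 10^742 ≡ 262 · 124 · 609 · 423 · 341 · 100 ≡ 1 (mod 743).
Since the result is 1, base 10 gives no evidence that 743 is composite.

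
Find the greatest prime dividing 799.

799 = 17 · 47
47 is prime.
So 799 = 17 · 47; the largest prime factor is 47.

47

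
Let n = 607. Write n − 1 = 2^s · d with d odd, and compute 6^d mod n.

607 − 1 = 606 = 2^1 · 303, so d = 303.
6^1 ≡ 6 (mod 607)
6^2 ≡ 6^2 = 36 ≡ 36 (mod 607)
6^4 ≡ 36^2 = 1296 ≡ 82 (mod 607)
6^8 ≡ 82^2 = 6724 ≡ 47 (mod 607)
6^16 ≡ 47^2 = 2209 ≡ 388 (mod 607)
6^32 ≡ 388^2 = 150544 ≡ 8 (mod 607)
6^64 ≡ 8^2 = 64 ≡ 64 (mod 607)
6^128 ≡ 64^2 = 4096 ≡ 454 (mod 607)
6^256 ≡ 454^2 = 206116 ≡ 343 (mod 607)
303 = 256 + 32 + 8 + 4 + 2 + 1 in binary powers of 2.
So 6^303 ≡ 343 · 8 · 47 · 82 · 36 · 6 ≡ 606 (mod 607).
Since 6^d ≡ 606 (mod 607), base 6 does not prove 607 composite.

606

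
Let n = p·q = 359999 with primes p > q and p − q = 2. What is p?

601

Since p = q + 2, we have 359999 = q(q + 2), so q² + 2q − 359999 = 0.
Discriminant: 2² + 4·359999 = 4 + 1439996 = 1440000; √1440000 = 1200.
q = (−2 + 1200)/2 = 599, and p = q + 2 = 601.
Check: 599 · 601 = 359999.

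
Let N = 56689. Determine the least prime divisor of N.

83

56689 is odd.
Digit sum 34, not divisible by 3.
Ends in 9: not divisible by 5.
7: 56689 = 7·8098 + 3
11: 56689 = 11·5153 + 6
13: 56689 = 13·4360 + 9
17: 56689 = 17·3334 + 11
19: 56689 = 19·2983 + 12
23: 56689 = 23·2464 + 17
29: 56689 = 29·1954 + 23
31: 56689 = 31·1828 + 21
37: 56689 = 37·1532 + 5
41: 56689 = 41·1382 + 27
43: 56689 = 43·1318 + 15
47: 56689 = 47·1206 + 7
53: 56689 = 53·1069 + 32
59: 56689 = 59·960 + 49
61: 56689 = 61·929 + 20
67: 56689 = 67·846 + 7
71: 56689 = 71·798 + 31
73: 56689 = 73·776 + 41
79: 56689 = 79·717 + 46
83: 56689 = 83·683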